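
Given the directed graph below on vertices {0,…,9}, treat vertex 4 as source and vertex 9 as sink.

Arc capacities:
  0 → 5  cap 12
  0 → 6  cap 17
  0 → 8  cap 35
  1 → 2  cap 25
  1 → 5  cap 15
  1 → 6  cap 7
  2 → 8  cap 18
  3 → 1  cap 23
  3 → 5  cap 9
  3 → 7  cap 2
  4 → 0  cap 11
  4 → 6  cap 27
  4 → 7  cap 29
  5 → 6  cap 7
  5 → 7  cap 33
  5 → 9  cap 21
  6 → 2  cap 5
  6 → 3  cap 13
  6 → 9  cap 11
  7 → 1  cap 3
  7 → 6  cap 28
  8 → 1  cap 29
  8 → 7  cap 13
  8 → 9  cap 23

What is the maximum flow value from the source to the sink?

augment #1: 4→6→9 bottleneck 11, total now 11
augment #2: 4→0→5→9 bottleneck 11, total now 22
augment #3: 4→6→2→8→9 bottleneck 5, total now 27
augment #4: 4→6→3→5→9 bottleneck 9, total now 36
augment #5: 4→7→1→5→9 bottleneck 1, total now 37
augment #6: 4→7→1→2→8→9 bottleneck 2, total now 39
augment #7: 4→6→3→1→2→8→9 bottleneck 2, total now 41
augment #8: 4→7→6→3→1→2→8→9 bottleneck 2, total now 43

Maximum flow value: 43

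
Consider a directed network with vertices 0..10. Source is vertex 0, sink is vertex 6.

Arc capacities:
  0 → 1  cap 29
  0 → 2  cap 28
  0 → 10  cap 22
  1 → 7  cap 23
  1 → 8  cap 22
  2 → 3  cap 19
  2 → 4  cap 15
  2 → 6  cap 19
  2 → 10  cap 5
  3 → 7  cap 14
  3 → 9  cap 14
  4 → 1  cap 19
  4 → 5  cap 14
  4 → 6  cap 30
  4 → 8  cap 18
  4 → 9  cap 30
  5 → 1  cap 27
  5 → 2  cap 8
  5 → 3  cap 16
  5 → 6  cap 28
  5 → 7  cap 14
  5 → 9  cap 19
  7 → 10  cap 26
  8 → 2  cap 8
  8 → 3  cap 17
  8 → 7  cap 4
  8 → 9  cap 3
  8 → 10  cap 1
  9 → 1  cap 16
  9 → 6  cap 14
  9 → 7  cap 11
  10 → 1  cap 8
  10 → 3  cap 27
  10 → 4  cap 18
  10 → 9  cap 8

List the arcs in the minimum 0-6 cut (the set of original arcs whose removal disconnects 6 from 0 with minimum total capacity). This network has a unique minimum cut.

augment #1: 0→2→6 push 19
augment #2: 0→2→4→6 push 9
augment #3: 0→10→4→6 push 18
augment #4: 0→10→9→6 push 4
augment #5: 0→1→8→9→6 push 3
augment #6: 0→1→7→10→9→6 push 4
augment #7: 0→1→8→2→4→6 push 3
augment #8: 0→1→8→3→9→6 push 3
augment #9: 0→1→8→2→4→5→6 push 3
max flow = 66; residual-reachable set from 0 gives S-side
cut edges (S→T): {(2,4), (2,6), (9,6), (10,4)} total cap 66

Min-cut arcs: {(2,4), (2,6), (9,6), (10,4)} (total capacity 66)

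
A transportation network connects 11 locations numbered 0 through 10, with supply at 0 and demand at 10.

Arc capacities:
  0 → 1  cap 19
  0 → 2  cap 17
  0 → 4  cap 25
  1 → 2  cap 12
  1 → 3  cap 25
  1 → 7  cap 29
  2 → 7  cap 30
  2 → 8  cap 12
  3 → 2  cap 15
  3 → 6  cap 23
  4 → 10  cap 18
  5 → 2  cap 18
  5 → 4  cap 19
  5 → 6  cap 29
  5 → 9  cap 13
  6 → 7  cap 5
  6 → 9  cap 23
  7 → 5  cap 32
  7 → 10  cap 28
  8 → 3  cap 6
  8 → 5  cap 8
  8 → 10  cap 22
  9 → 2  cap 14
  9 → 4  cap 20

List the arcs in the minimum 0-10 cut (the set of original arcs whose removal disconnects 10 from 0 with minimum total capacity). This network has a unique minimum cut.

Min-cut arcs: {(0,1), (0,2), (4,10)} (total capacity 54)

augment #1: 0→4→10 push 18
augment #2: 0→1→7→10 push 19
augment #3: 0→2→7→10 push 9
augment #4: 0→2→8→10 push 8
max flow = 54; residual-reachable set from 0 gives S-side
cut edges (S→T): {(0,1), (0,2), (4,10)} total cap 54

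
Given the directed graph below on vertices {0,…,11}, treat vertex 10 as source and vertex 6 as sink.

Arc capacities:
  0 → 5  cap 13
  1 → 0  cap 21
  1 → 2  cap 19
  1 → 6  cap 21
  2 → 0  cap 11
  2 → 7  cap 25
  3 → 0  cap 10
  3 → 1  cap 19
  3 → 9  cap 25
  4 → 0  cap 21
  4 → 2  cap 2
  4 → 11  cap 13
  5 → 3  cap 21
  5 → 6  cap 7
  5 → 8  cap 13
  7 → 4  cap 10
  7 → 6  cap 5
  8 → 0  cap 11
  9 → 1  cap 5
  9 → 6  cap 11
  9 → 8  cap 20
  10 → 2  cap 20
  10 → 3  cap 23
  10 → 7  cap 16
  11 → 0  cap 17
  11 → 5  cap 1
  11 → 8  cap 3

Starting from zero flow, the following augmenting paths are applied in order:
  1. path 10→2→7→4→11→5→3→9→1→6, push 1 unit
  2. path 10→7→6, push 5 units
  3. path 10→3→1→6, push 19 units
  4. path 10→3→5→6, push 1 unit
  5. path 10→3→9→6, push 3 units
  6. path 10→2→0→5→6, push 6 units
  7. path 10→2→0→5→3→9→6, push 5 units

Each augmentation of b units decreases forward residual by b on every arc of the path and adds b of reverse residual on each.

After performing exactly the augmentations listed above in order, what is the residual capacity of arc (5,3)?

Residual capacity of (5,3): 16

after path 1 (10→2→7→4→11→5→3→9→1→6, push 1): res(5,3)=20
after path 2 (10→7→6, push 5): res(5,3)=20
after path 3 (10→3→1→6, push 19): res(5,3)=20
after path 4 (10→3→5→6, push 1): res(5,3)=21
after path 5 (10→3→9→6, push 3): res(5,3)=21
after path 6 (10→2→0→5→6, push 6): res(5,3)=21
after path 7 (10→2→0→5→3→9→6, push 5): res(5,3)=16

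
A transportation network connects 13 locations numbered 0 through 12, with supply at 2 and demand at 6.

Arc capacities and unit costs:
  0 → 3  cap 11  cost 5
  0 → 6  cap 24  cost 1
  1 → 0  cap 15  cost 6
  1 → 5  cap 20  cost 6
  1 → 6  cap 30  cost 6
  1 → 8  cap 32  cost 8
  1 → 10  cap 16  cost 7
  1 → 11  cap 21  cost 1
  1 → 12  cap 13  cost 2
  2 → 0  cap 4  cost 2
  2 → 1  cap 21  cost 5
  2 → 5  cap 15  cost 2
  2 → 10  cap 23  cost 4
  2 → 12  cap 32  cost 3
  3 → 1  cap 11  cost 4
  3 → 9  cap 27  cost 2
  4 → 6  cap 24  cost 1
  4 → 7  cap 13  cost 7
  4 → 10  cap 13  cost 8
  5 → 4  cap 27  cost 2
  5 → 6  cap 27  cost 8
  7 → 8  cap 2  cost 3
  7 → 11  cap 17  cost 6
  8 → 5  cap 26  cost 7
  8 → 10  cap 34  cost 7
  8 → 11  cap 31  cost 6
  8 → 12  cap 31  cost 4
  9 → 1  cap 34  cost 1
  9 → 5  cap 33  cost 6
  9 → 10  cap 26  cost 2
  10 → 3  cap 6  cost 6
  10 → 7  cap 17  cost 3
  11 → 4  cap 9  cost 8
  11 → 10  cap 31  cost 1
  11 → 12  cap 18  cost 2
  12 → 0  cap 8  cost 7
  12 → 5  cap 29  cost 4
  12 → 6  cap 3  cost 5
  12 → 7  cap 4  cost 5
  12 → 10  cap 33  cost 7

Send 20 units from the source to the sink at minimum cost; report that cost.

shortest-cost path #1: 2→0→6 push 4 @ unit cost 3 (adds 12)
shortest-cost path #2: 2→5→4→6 push 15 @ unit cost 5 (adds 75)
shortest-cost path #3: 2→12→6 push 1 @ unit cost 8 (adds 8)
total cost = 95

Minimum cost for 20 units: 95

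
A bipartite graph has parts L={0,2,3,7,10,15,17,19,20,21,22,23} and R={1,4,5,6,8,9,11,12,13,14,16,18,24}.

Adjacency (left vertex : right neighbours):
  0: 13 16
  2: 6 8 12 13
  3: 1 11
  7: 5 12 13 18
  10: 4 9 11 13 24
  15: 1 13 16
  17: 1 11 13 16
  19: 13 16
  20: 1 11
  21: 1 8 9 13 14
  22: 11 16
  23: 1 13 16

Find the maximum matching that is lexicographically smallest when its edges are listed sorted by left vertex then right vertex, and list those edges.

Lex-smallest maximum matching: {(0,13), (2,6), (3,1), (7,5), (10,4), (15,16), (17,11), (21,8)}

|M| = 8 (so the lex-smallest maximum matching has 8 edges)
process left vertices in ascending order; for each, take the smallest-labelled available neighbour that still permits 8 edges overall, or leave it unmatched if none does
lex-smallest matching: {0-13, 2-6, 3-1, 7-5, 10-4, 15-16, 17-11, 21-8}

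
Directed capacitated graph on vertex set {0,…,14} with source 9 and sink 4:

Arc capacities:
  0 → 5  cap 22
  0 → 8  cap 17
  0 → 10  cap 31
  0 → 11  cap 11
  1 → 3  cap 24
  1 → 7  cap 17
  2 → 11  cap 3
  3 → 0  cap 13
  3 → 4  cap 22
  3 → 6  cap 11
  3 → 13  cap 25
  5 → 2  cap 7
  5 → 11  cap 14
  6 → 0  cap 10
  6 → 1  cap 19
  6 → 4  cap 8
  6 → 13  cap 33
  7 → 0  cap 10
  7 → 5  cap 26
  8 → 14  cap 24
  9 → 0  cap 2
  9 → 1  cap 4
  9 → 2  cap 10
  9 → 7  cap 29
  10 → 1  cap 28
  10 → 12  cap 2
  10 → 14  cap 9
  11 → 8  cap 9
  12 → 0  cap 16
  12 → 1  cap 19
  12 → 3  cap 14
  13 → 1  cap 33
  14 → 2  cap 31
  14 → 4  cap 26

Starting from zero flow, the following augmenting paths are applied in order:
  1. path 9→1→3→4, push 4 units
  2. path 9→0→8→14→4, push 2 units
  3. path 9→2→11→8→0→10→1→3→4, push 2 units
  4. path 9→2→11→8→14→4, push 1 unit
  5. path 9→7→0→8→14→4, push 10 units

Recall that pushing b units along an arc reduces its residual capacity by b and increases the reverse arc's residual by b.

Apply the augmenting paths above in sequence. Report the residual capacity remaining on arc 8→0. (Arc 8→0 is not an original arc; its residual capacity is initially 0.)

after path 1 (9→1→3→4, push 4): res(8,0)=0
after path 2 (9→0→8→14→4, push 2): res(8,0)=2
after path 3 (9→2→11→8→0→10→1→3→4, push 2): res(8,0)=0
after path 4 (9→2→11→8→14→4, push 1): res(8,0)=0
after path 5 (9→7→0→8→14→4, push 10): res(8,0)=10

Residual capacity of (8,0): 10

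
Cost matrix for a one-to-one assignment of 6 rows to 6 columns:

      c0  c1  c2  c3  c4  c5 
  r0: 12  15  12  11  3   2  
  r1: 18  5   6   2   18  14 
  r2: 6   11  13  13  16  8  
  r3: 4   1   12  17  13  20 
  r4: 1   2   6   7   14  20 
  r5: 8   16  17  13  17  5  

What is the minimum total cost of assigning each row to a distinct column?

optimal assignment: row0→col4 (cost 3), row1→col3 (cost 2), row2→col0 (cost 6), row3→col1 (cost 1), row4→col2 (cost 6), row5→col5 (cost 5)
total = 3 + 2 + 6 + 1 + 6 + 5 = 23

Minimum assignment cost: 23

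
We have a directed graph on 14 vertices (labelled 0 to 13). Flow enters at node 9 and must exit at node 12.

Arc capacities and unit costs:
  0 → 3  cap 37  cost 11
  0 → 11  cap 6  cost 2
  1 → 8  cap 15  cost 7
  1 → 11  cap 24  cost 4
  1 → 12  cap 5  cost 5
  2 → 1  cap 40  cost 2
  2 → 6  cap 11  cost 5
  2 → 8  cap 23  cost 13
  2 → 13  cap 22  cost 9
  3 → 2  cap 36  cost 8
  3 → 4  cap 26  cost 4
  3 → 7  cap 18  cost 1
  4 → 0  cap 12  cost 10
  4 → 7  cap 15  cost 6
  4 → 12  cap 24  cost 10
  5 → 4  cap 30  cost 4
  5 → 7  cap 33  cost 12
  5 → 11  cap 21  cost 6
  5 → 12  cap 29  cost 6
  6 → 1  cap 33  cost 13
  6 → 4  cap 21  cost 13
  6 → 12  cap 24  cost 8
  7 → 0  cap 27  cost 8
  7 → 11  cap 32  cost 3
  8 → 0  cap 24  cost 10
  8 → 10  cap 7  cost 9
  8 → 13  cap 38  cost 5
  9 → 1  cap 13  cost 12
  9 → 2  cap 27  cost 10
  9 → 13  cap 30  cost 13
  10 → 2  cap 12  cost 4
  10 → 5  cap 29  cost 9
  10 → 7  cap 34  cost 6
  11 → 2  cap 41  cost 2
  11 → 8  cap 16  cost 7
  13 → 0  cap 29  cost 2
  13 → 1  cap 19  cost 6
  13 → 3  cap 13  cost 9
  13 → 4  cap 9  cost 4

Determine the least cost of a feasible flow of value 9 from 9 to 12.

Minimum cost for 9 units: 177

shortest-cost path #1: 9→1→12 push 5 @ unit cost 17 (adds 85)
shortest-cost path #2: 9→2→6→12 push 4 @ unit cost 23 (adds 92)
total cost = 177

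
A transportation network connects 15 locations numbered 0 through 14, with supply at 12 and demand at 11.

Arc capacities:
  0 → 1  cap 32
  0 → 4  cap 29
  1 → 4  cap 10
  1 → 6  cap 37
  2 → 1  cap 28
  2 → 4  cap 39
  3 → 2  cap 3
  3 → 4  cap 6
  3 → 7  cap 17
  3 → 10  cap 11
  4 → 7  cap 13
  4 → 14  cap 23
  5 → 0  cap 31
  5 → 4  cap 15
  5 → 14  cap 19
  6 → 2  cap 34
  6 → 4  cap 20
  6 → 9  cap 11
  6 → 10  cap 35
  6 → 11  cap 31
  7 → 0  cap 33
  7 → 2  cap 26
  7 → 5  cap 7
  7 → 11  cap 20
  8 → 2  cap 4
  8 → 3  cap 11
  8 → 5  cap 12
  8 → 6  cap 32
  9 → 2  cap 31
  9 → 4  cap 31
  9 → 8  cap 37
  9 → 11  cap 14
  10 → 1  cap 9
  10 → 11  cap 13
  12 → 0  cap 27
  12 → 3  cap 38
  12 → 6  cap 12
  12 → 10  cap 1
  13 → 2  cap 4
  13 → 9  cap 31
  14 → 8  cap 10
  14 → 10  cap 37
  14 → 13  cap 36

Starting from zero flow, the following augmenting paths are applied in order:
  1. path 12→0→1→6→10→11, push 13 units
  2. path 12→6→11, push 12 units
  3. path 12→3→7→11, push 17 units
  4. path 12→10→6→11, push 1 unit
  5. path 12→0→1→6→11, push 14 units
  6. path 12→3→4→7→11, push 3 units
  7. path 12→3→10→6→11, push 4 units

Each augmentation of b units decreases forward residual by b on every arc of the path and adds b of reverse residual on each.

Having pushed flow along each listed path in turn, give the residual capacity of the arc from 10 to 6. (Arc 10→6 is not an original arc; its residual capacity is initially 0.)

Residual capacity of (10,6): 8

after path 1 (12→0→1→6→10→11, push 13): res(10,6)=13
after path 2 (12→6→11, push 12): res(10,6)=13
after path 3 (12→3→7→11, push 17): res(10,6)=13
after path 4 (12→10→6→11, push 1): res(10,6)=12
after path 5 (12→0→1→6→11, push 14): res(10,6)=12
after path 6 (12→3→4→7→11, push 3): res(10,6)=12
after path 7 (12→3→10→6→11, push 4): res(10,6)=8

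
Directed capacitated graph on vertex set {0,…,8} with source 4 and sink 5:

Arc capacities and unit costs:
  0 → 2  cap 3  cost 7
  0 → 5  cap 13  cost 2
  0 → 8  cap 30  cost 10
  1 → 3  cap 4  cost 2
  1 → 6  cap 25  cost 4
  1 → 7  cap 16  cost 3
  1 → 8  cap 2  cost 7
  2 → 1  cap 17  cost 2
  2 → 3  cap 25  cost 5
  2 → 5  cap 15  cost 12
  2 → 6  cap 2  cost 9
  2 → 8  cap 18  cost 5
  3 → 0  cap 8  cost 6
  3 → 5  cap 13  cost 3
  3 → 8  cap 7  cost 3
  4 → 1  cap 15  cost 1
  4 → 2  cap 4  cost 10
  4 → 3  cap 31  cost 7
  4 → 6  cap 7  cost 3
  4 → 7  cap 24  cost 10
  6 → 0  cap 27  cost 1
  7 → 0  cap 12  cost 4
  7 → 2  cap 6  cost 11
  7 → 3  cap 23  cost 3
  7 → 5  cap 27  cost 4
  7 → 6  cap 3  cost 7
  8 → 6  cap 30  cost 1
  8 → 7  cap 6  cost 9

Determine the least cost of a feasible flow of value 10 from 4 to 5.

Minimum cost for 10 units: 60

shortest-cost path #1: 4→6→0→5 push 7 @ unit cost 6 (adds 42)
shortest-cost path #2: 4→1→3→5 push 3 @ unit cost 6 (adds 18)
total cost = 60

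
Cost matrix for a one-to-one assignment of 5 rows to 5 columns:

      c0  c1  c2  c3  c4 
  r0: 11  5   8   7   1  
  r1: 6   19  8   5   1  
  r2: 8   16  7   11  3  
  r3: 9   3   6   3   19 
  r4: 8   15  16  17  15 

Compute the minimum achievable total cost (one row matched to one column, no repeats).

one of 2 optimal assignments: row0→col1 (cost 5), row1→col4 (cost 1), row2→col2 (cost 7), row3→col3 (cost 3), row4→col0 (cost 8)
total = 5 + 1 + 7 + 3 + 8 = 24

Minimum assignment cost: 24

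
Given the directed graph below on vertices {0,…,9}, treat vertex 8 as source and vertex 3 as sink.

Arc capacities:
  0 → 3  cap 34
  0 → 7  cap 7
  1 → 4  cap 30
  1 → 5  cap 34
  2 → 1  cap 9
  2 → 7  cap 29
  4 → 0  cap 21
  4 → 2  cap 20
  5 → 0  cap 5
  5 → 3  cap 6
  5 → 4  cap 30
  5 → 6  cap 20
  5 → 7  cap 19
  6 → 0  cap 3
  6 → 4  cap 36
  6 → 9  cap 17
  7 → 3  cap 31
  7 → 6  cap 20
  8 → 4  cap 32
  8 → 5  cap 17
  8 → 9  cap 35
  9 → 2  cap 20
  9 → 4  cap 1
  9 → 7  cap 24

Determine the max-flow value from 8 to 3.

Maximum flow value: 66

augment #1: 8→5→3 bottleneck 6, total now 6
augment #2: 8→4→0→3 bottleneck 21, total now 27
augment #3: 8→5→0→3 bottleneck 5, total now 32
augment #4: 8→5→7→3 bottleneck 6, total now 38
augment #5: 8→9→7→3 bottleneck 24, total now 62
augment #6: 8→4→2→7→3 bottleneck 1, total now 63
augment #7: 8→4→2→7→6→0→3 bottleneck 3, total now 66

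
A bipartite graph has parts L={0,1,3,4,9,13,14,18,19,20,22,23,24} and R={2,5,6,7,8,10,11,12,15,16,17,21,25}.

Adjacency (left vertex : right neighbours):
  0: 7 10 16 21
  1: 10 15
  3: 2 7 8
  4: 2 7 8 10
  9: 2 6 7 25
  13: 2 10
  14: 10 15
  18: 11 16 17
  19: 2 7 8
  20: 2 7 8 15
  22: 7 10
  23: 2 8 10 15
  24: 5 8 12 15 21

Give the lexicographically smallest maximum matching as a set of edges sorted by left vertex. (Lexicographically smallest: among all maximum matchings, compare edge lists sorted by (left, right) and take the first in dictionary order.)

Lex-smallest maximum matching: {(0,16), (1,10), (3,2), (4,7), (9,6), (14,15), (18,11), (19,8), (24,5)}

|M| = 9 (so the lex-smallest maximum matching has 9 edges)
process left vertices in ascending order; for each, take the smallest-labelled available neighbour that still permits 9 edges overall, or leave it unmatched if none does
lex-smallest matching: {0-16, 1-10, 3-2, 4-7, 9-6, 14-15, 18-11, 19-8, 24-5}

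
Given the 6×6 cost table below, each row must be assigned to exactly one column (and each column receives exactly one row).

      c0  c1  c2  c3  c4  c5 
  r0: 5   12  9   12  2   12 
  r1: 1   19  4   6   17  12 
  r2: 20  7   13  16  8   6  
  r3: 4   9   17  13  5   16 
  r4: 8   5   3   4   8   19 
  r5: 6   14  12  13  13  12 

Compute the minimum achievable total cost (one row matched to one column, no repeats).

Minimum assignment cost: 31

optimal assignment: row0→col4 (cost 2), row1→col2 (cost 4), row2→col5 (cost 6), row3→col1 (cost 9), row4→col3 (cost 4), row5→col0 (cost 6)
total = 2 + 4 + 6 + 9 + 4 + 6 = 31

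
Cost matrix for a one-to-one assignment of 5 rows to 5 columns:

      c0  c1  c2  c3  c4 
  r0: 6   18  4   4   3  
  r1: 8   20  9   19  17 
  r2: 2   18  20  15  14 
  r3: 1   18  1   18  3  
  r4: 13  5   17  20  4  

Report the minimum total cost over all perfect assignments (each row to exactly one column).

optimal assignment: row0→col3 (cost 4), row1→col2 (cost 9), row2→col0 (cost 2), row3→col4 (cost 3), row4→col1 (cost 5)
total = 4 + 9 + 2 + 3 + 5 = 23

Minimum assignment cost: 23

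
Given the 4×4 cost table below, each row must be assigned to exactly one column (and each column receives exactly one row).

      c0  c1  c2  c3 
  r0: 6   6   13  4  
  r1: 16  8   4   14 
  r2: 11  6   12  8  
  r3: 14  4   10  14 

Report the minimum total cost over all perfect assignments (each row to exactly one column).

optimal assignment: row0→col0 (cost 6), row1→col2 (cost 4), row2→col3 (cost 8), row3→col1 (cost 4)
total = 6 + 4 + 8 + 4 = 22

Minimum assignment cost: 22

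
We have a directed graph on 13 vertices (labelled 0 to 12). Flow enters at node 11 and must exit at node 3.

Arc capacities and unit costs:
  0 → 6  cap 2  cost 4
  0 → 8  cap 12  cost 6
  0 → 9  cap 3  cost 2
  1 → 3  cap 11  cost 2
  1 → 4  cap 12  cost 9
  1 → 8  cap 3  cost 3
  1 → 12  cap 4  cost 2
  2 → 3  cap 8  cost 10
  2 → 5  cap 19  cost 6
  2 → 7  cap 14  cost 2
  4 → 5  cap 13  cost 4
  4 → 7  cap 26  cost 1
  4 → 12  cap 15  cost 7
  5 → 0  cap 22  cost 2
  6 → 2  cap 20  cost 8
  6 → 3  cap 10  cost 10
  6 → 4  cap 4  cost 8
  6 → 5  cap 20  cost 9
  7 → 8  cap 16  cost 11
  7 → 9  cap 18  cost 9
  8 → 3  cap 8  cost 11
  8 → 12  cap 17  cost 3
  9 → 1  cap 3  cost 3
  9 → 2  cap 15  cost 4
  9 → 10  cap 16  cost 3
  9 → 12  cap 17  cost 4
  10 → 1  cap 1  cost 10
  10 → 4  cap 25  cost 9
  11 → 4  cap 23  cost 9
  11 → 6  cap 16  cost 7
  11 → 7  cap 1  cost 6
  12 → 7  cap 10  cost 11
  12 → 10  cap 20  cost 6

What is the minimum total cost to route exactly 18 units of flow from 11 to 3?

shortest-cost path #1: 11→6→3 push 10 @ unit cost 17 (adds 170)
shortest-cost path #2: 11→7→9→1→3 push 1 @ unit cost 20 (adds 20)
shortest-cost path #3: 11→4→5→0→9→1→3 push 2 @ unit cost 22 (adds 44)
shortest-cost path #4: 11→6→2→3 push 5 @ unit cost 25 (adds 125)
total cost = 359

Minimum cost for 18 units: 359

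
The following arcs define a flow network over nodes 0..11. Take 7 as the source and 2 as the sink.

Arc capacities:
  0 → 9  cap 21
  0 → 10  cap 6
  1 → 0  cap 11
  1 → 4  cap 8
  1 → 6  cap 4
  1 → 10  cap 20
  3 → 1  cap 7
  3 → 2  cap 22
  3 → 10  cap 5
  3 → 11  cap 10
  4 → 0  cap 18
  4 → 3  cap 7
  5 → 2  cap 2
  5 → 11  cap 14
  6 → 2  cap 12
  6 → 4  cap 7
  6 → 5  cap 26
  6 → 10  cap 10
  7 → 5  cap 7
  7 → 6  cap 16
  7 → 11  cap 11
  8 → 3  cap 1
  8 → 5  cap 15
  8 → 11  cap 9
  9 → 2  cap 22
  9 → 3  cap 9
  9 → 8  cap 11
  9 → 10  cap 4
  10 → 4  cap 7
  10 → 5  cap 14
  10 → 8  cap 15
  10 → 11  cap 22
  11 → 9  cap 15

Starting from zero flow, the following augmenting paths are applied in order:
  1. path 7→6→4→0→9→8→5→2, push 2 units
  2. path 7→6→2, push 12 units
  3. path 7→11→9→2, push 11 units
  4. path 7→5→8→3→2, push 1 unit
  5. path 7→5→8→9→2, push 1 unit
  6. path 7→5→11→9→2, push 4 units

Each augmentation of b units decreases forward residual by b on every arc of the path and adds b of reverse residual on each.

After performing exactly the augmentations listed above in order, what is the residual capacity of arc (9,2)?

after path 1 (7→6→4→0→9→8→5→2, push 2): res(9,2)=22
after path 2 (7→6→2, push 12): res(9,2)=22
after path 3 (7→11→9→2, push 11): res(9,2)=11
after path 4 (7→5→8→3→2, push 1): res(9,2)=11
after path 5 (7→5→8→9→2, push 1): res(9,2)=10
after path 6 (7→5→11→9→2, push 4): res(9,2)=6

Residual capacity of (9,2): 6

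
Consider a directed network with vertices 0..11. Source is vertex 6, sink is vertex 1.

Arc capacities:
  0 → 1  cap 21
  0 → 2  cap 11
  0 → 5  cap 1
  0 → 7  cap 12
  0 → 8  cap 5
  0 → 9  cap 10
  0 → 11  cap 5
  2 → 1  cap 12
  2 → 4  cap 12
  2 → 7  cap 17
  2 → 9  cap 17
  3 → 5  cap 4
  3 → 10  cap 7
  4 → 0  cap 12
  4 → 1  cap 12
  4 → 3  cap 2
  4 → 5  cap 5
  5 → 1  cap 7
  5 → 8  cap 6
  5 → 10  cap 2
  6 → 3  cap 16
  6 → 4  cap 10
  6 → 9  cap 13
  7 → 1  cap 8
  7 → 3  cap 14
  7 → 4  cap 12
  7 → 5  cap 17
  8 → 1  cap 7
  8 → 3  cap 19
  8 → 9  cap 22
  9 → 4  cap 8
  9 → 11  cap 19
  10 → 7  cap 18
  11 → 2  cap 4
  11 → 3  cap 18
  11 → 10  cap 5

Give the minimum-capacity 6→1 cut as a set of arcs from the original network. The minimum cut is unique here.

Min-cut arcs: {(3,5), (3,10), (6,4), (6,9)} (total capacity 34)

augment #1: 6→4→1 push 10
augment #2: 6→3→5→1 push 4
augment #3: 6→9→4→1 push 2
augment #4: 6→3→10→7→1 push 7
augment #5: 6→9→4→0→1 push 6
augment #6: 6→9→11→2→1 push 4
augment #7: 6→9→11→10→7→1 push 1
max flow = 34; residual-reachable set from 6 gives S-side
cut edges (S→T): {(3,5), (3,10), (6,4), (6,9)} total cap 34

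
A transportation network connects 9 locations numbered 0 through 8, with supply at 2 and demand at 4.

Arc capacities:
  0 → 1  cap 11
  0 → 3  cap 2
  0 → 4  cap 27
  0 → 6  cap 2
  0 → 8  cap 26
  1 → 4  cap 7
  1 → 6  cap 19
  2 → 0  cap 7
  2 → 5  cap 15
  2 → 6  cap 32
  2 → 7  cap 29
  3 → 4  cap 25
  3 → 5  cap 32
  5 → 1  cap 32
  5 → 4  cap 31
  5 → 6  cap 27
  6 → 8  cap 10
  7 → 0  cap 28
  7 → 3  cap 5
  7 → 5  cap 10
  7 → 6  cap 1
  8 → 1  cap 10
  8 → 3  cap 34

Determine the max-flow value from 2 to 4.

Maximum flow value: 61

augment #1: 2→0→4 bottleneck 7, total now 7
augment #2: 2→5→4 bottleneck 15, total now 22
augment #3: 2→7→0→4 bottleneck 20, total now 42
augment #4: 2→7→3→4 bottleneck 5, total now 47
augment #5: 2→7→5→4 bottleneck 4, total now 51
augment #6: 2→6→8→1→4 bottleneck 7, total now 58
augment #7: 2→6→8→3→4 bottleneck 3, total now 61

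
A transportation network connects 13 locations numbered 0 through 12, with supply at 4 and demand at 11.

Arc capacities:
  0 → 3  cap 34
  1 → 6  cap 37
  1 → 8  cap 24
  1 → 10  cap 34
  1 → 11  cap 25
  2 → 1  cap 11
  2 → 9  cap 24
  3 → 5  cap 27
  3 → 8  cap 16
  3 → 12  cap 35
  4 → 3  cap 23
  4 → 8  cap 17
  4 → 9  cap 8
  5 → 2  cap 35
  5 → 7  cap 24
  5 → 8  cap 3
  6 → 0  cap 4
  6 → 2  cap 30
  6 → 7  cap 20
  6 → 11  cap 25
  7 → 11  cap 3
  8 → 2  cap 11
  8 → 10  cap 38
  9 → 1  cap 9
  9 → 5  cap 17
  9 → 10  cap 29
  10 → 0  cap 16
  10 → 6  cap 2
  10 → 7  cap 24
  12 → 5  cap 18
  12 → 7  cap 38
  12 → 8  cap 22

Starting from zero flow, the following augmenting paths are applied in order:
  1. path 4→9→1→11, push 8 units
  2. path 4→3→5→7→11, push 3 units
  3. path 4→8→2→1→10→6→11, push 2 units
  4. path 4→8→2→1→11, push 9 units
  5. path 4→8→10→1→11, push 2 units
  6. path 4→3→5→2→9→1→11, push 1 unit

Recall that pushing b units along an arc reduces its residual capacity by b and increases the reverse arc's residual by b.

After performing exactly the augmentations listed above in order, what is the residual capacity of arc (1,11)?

after path 1 (4→9→1→11, push 8): res(1,11)=17
after path 2 (4→3→5→7→11, push 3): res(1,11)=17
after path 3 (4→8→2→1→10→6→11, push 2): res(1,11)=17
after path 4 (4→8→2→1→11, push 9): res(1,11)=8
after path 5 (4→8→10→1→11, push 2): res(1,11)=6
after path 6 (4→3→5→2→9→1→11, push 1): res(1,11)=5

Residual capacity of (1,11): 5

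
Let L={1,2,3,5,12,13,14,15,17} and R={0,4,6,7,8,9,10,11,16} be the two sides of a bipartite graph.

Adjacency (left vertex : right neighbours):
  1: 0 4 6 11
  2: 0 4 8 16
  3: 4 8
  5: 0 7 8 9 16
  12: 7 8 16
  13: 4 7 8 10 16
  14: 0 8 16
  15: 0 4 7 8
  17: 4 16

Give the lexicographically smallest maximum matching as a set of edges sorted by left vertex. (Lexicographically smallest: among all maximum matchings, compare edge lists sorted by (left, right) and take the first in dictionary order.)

|M| = 8 (so the lex-smallest maximum matching has 8 edges)
process left vertices in ascending order; for each, take the smallest-labelled available neighbour that still permits 8 edges overall, or leave it unmatched if none does
lex-smallest matching: {1-6, 2-0, 3-4, 5-9, 12-7, 13-10, 14-8, 17-16}

Lex-smallest maximum matching: {(1,6), (2,0), (3,4), (5,9), (12,7), (13,10), (14,8), (17,16)}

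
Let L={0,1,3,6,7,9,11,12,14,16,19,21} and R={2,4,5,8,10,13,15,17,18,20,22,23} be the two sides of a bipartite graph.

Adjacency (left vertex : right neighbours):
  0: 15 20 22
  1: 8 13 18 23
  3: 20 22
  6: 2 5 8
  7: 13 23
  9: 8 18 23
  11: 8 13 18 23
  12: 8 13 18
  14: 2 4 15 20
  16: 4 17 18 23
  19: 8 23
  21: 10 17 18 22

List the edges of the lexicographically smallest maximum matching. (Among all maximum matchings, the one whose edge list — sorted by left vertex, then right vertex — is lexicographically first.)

Lex-smallest maximum matching: {(0,15), (1,8), (3,20), (6,2), (7,13), (9,18), (11,23), (14,4), (16,17), (21,10)}

|M| = 10 (so the lex-smallest maximum matching has 10 edges)
process left vertices in ascending order; for each, take the smallest-labelled available neighbour that still permits 10 edges overall, or leave it unmatched if none does
lex-smallest matching: {0-15, 1-8, 3-20, 6-2, 7-13, 9-18, 11-23, 14-4, 16-17, 21-10}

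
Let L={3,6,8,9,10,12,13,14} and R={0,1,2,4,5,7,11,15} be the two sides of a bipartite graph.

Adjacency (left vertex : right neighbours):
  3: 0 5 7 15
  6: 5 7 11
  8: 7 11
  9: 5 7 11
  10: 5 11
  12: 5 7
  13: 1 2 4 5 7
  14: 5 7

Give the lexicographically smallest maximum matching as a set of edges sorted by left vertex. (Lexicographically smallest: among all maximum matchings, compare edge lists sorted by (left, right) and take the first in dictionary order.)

Lex-smallest maximum matching: {(3,0), (6,5), (8,7), (9,11), (13,1)}

|M| = 5 (so the lex-smallest maximum matching has 5 edges)
process left vertices in ascending order; for each, take the smallest-labelled available neighbour that still permits 5 edges overall, or leave it unmatched if none does
lex-smallest matching: {3-0, 6-5, 8-7, 9-11, 13-1}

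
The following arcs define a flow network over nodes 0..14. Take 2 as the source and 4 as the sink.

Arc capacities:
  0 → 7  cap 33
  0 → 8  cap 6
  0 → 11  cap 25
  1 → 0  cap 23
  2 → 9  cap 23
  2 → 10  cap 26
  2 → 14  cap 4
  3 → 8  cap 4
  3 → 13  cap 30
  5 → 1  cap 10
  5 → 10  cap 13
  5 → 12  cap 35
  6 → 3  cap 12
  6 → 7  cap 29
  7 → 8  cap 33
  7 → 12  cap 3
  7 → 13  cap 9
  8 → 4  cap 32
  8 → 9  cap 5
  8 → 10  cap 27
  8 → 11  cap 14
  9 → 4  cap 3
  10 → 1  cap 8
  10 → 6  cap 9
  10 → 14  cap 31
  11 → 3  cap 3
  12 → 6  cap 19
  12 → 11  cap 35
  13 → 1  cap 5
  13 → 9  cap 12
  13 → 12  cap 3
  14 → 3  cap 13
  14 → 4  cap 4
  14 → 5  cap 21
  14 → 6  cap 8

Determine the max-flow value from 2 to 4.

Maximum flow value: 33

augment #1: 2→9→4 bottleneck 3, total now 3
augment #2: 2→14→4 bottleneck 4, total now 7
augment #3: 2→10→1→0→8→4 bottleneck 6, total now 13
augment #4: 2→10→6→3→8→4 bottleneck 4, total now 17
augment #5: 2→10→6→7→8→4 bottleneck 5, total now 22
augment #6: 2→10→1→0→7→8→4 bottleneck 2, total now 24
augment #7: 2→10→14→6→7→8→4 bottleneck 8, total now 32
augment #8: 2→10→14→3→6→7→8→4 bottleneck 1, total now 33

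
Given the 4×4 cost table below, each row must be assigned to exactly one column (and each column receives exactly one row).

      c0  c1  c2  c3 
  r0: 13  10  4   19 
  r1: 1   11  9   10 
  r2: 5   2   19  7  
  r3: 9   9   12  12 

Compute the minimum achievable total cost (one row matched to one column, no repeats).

optimal assignment: row0→col2 (cost 4), row1→col0 (cost 1), row2→col1 (cost 2), row3→col3 (cost 12)
total = 4 + 1 + 2 + 12 = 19

Minimum assignment cost: 19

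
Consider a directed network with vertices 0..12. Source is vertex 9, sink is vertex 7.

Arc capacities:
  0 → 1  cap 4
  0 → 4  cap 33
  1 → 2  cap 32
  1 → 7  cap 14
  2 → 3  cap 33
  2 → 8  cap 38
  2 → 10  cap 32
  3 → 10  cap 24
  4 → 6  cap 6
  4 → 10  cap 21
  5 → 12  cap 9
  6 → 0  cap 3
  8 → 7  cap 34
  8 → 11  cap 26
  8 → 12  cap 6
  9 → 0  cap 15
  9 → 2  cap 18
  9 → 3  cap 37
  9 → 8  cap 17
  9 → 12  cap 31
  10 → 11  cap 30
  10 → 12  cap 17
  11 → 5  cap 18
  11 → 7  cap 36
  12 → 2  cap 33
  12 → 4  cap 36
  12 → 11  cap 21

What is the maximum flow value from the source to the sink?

augment #1: 9→8→7 bottleneck 17, total now 17
augment #2: 9→0→1→7 bottleneck 4, total now 21
augment #3: 9→2→8→7 bottleneck 17, total now 38
augment #4: 9→12→11→7 bottleneck 21, total now 59
augment #5: 9→2→8→11→7 bottleneck 1, total now 60
augment #6: 9→3→10→11→7 bottleneck 14, total now 74

Maximum flow value: 74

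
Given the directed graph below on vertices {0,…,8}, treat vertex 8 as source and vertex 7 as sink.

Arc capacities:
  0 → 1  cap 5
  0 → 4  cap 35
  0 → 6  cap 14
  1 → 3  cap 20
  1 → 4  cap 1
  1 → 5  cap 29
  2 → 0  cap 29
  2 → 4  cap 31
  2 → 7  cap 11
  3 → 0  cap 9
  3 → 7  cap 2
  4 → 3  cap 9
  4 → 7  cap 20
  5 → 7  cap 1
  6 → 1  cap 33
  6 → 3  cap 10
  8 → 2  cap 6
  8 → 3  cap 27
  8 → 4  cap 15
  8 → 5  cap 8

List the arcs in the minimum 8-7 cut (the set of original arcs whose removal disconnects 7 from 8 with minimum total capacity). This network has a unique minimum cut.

Min-cut arcs: {(3,7), (4,7), (5,7), (8,2)} (total capacity 29)

augment #1: 8→2→7 push 6
augment #2: 8→3→7 push 2
augment #3: 8→4→7 push 15
augment #4: 8→5→7 push 1
augment #5: 8→3→0→4→7 push 5
max flow = 29; residual-reachable set from 8 gives S-side
cut edges (S→T): {(3,7), (4,7), (5,7), (8,2)} total cap 29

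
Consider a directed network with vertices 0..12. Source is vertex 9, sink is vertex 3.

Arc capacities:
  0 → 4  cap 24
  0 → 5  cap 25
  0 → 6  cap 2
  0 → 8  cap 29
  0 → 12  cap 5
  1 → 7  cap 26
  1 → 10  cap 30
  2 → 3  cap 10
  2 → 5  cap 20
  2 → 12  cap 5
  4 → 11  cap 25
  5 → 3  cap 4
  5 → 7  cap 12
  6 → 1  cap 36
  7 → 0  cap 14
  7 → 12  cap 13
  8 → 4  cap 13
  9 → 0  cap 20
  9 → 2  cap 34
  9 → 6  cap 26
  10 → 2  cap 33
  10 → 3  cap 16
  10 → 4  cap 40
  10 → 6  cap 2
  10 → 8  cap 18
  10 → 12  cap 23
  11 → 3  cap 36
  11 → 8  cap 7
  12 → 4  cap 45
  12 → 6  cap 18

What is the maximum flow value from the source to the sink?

augment #1: 9→2→3 bottleneck 10, total now 10
augment #2: 9→0→5→3 bottleneck 4, total now 14
augment #3: 9→0→4→11→3 bottleneck 16, total now 30
augment #4: 9→6→1→10→3 bottleneck 16, total now 46
augment #5: 9→2→12→4→11→3 bottleneck 5, total now 51
augment #6: 9→2→5→0→4→11→3 bottleneck 4, total now 55

Maximum flow value: 55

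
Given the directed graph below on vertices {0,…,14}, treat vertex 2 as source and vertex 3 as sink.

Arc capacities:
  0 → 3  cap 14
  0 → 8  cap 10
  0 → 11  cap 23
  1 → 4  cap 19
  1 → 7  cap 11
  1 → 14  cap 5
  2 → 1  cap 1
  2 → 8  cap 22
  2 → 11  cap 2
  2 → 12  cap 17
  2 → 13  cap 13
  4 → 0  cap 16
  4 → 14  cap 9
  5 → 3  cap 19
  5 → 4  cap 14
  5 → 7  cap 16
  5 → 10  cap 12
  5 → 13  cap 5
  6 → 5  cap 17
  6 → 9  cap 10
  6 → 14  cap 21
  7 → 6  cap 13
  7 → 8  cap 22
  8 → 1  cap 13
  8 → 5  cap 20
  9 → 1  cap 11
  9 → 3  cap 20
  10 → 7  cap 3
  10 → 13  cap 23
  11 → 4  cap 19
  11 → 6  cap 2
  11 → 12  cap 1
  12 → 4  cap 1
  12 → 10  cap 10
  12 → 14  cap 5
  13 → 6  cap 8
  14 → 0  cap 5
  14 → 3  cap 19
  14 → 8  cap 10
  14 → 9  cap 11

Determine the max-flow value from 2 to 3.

augment #1: 2→1→14→3 bottleneck 1, total now 1
augment #2: 2→8→5→3 bottleneck 19, total now 20
augment #3: 2→12→14→3 bottleneck 5, total now 25
augment #4: 2→8→1→14→3 bottleneck 3, total now 28
augment #5: 2→11→4→0→3 bottleneck 2, total now 30
augment #6: 2→12→4→0→3 bottleneck 1, total now 31
augment #7: 2→13→6→9→3 bottleneck 8, total now 39
augment #8: 2→12→10→7→6→9→3 bottleneck 2, total now 41
augment #9: 2→12→10→7→6→14→3 bottleneck 1, total now 42

Maximum flow value: 42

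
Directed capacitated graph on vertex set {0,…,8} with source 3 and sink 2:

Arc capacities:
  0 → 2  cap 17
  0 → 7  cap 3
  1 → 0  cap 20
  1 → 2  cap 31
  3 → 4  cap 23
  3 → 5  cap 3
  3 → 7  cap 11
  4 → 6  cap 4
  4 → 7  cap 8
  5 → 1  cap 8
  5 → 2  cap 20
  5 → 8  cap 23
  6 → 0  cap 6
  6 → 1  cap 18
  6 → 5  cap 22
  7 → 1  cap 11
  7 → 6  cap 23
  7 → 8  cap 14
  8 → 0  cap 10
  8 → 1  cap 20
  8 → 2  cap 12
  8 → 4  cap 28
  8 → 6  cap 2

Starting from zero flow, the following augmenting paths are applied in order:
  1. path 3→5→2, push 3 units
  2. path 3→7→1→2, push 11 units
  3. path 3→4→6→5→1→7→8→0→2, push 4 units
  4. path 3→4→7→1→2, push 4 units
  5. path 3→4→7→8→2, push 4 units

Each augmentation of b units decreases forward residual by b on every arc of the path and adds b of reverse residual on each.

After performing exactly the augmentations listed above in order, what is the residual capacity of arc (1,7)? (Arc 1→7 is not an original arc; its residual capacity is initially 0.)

Residual capacity of (1,7): 11

after path 1 (3→5→2, push 3): res(1,7)=0
after path 2 (3→7→1→2, push 11): res(1,7)=11
after path 3 (3→4→6→5→1→7→8→0→2, push 4): res(1,7)=7
after path 4 (3→4→7→1→2, push 4): res(1,7)=11
after path 5 (3→4→7→8→2, push 4): res(1,7)=11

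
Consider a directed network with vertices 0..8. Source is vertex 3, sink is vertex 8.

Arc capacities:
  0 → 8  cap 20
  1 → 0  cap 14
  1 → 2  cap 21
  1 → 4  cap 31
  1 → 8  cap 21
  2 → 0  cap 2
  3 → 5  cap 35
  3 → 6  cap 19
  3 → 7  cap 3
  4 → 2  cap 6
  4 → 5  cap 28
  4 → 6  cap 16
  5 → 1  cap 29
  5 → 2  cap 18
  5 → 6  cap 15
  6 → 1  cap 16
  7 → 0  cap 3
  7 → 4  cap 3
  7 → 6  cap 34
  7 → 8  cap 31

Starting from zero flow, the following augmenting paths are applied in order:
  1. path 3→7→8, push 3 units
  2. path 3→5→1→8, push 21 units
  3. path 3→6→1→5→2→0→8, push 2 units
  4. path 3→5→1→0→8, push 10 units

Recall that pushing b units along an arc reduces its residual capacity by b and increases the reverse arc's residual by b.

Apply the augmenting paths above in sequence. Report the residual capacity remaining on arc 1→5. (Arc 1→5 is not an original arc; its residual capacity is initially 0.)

Residual capacity of (1,5): 29

after path 1 (3→7→8, push 3): res(1,5)=0
after path 2 (3→5→1→8, push 21): res(1,5)=21
after path 3 (3→6→1→5→2→0→8, push 2): res(1,5)=19
after path 4 (3→5→1→0→8, push 10): res(1,5)=29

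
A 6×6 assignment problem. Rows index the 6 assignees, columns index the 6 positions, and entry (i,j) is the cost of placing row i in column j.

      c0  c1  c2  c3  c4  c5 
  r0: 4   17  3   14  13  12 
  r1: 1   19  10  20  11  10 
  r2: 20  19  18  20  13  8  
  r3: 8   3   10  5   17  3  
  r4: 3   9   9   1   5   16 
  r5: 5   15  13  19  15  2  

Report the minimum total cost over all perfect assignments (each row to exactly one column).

optimal assignment: row0→col2 (cost 3), row1→col0 (cost 1), row2→col4 (cost 13), row3→col1 (cost 3), row4→col3 (cost 1), row5→col5 (cost 2)
total = 3 + 1 + 13 + 3 + 1 + 2 = 23

Minimum assignment cost: 23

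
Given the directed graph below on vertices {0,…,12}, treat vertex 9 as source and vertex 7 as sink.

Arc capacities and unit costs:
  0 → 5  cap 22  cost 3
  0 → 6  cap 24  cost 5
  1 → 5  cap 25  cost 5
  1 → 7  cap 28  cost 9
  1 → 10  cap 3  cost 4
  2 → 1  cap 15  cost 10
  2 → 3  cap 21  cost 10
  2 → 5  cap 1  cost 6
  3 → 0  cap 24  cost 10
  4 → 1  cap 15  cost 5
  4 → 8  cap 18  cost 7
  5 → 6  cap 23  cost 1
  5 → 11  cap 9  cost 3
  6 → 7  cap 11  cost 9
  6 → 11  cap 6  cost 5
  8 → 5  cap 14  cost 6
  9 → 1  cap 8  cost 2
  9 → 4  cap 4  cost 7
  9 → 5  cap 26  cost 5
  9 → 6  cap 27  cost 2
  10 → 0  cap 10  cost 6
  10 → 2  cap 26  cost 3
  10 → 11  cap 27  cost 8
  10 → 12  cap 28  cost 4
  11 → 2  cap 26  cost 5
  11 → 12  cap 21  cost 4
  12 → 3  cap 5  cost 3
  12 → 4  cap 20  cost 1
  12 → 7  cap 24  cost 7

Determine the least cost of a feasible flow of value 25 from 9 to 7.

Minimum cost for 25 units: 317

shortest-cost path #1: 9→1→7 push 8 @ unit cost 11 (adds 88)
shortest-cost path #2: 9→6→7 push 11 @ unit cost 11 (adds 121)
shortest-cost path #3: 9→6→11→12→7 push 6 @ unit cost 18 (adds 108)
total cost = 317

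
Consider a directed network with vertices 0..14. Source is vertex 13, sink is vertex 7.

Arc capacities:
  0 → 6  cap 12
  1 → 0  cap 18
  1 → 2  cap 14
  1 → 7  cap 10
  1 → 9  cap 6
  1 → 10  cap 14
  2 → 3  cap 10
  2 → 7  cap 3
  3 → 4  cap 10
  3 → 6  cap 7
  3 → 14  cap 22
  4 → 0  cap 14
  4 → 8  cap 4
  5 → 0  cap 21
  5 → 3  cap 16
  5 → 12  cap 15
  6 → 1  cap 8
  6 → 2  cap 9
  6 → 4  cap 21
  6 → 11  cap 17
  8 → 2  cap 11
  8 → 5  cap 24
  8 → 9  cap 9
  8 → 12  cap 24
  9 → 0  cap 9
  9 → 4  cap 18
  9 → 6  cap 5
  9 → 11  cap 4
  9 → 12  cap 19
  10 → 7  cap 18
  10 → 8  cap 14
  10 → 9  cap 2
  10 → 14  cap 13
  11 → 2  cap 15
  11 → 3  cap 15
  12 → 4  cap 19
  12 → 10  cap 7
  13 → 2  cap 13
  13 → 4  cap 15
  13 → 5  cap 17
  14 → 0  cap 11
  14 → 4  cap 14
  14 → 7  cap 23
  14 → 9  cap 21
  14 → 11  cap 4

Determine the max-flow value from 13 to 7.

Maximum flow value: 40

augment #1: 13→2→7 bottleneck 3, total now 3
augment #2: 13→2→3→14→7 bottleneck 10, total now 13
augment #3: 13→5→3→14→7 bottleneck 12, total now 25
augment #4: 13→5→12→10→7 bottleneck 5, total now 30
augment #5: 13→4→0→6→1→7 bottleneck 8, total now 38
augment #6: 13→4→8→12→10→7 bottleneck 2, total now 40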